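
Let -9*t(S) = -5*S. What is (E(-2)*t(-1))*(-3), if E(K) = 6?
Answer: 10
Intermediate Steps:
t(S) = 5*S/9 (t(S) = -(-5)*S/9 = 5*S/9)
(E(-2)*t(-1))*(-3) = (6*((5/9)*(-1)))*(-3) = (6*(-5/9))*(-3) = -10/3*(-3) = 10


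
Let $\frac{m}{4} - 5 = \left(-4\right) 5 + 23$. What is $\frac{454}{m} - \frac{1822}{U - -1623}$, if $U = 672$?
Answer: $\frac{491813}{36720} \approx 13.394$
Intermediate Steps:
$m = 32$ ($m = 20 + 4 \left(\left(-4\right) 5 + 23\right) = 20 + 4 \left(-20 + 23\right) = 20 + 4 \cdot 3 = 20 + 12 = 32$)
$\frac{454}{m} - \frac{1822}{U - -1623} = \frac{454}{32} - \frac{1822}{672 - -1623} = 454 \cdot \frac{1}{32} - \frac{1822}{672 + 1623} = \frac{227}{16} - \frac{1822}{2295} = \frac{491813}{36720}$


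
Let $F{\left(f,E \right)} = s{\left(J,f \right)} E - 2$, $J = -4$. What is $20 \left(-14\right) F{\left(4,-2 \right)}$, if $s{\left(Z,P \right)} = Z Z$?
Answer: $9520$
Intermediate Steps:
$s{\left(Z,P \right)} = Z^{2}$
$F{\left(f,E \right)} = -2 + 16 E$ ($F{\left(f,E \right)} = \left(-4\right)^{2} E - 2 = 16 E - 2 = -2 + 16 E$)
$20 \left(-14\right) F{\left(4,-2 \right)} = 20 \left(-14\right) \left(-2 + 16 \left(-2\right)\right) = - 280 \left(-2 - 32\right) = \left(-280\right) \left(-34\right) = 9520$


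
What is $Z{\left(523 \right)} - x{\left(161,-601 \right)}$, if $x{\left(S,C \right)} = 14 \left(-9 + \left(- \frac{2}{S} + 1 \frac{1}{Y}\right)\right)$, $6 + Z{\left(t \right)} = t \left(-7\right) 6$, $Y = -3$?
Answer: $- \frac{1507040}{69} \approx -21841.0$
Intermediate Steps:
$Z{\left(t \right)} = -6 - 42 t$ ($Z{\left(t \right)} = -6 + t \left(-7\right) 6 = -6 + - 7 t 6 = -6 - 42 t$)
$x{\left(S,C \right)} = - \frac{392}{3} - \frac{28}{S}$ ($x{\left(S,C \right)} = 14 \left(-9 + \left(- \frac{2}{S} + 1 \frac{1}{-3}\right)\right) = 14 \left(-9 + \left(- \frac{2}{S} + 1 \left(- \frac{1}{3}\right)\right)\right) = 14 \left(-9 - \left(\frac{1}{3} + \frac{2}{S}\right)\right) = 14 \left(- \frac{28}{3} - \frac{2}{S}\right) = - \frac{392}{3} - \frac{28}{S}$)
$Z{\left(523 \right)} - x{\left(161,-601 \right)} = \left(-6 - 21966\right) - \left(- \frac{392}{3} - \frac{28}{161}\right) = \left(-6 - 21966\right) - \left(- \frac{392}{3} - \frac{4}{23}\right) = -21972 - \left(- \frac{392}{3} - \frac{4}{23}\right) = -21972 - - \frac{9028}{69} = -21972 + \frac{9028}{69} = - \frac{1507040}{69}$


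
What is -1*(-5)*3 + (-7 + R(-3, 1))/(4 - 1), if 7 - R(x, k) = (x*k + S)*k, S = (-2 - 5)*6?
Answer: 30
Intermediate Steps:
S = -42 (S = -7*6 = -42)
R(x, k) = 7 - k*(-42 + k*x) (R(x, k) = 7 - (x*k - 42)*k = 7 - (k*x - 42)*k = 7 - (-42 + k*x)*k = 7 - k*(-42 + k*x))
-1*(-5)*3 + (-7 + R(-3, 1))/(4 - 1) = -1*(-5)*3 + (-7 + (7 + 42*1 - 1*(-3)*1²))/(4 - 1) = 5*3 + (-7 + (7 + 42 - 1*(-3)*1))/3 = 15 + (-7 + (7 + 42 + 3))*(⅓) = 15 + (-7 + 52)*(⅓) = 15 + 45*(⅓) = 15 + 15 = 30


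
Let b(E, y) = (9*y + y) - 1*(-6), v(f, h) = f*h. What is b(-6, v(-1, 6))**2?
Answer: 2916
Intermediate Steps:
b(E, y) = 6 + 10*y (b(E, y) = 10*y + 6 = 6 + 10*y)
b(-6, v(-1, 6))**2 = (6 + 10*(-1*6))**2 = (6 + 10*(-6))**2 = (6 - 60)**2 = (-54)**2 = 2916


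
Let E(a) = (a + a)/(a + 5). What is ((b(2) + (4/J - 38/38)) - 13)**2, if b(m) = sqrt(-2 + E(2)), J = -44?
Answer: 166965/847 - 310*I*sqrt(70)/77 ≈ 197.13 - 33.684*I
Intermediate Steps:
E(a) = 2*a/(5 + a) (E(a) = (2*a)/(5 + a) = 2*a/(5 + a))
b(m) = I*sqrt(70)/7 (b(m) = sqrt(-2 + 2*2/(5 + 2)) = sqrt(-2 + 2*2/7) = sqrt(-2 + 2*2*(1/7)) = sqrt(-2 + 4/7) = sqrt(-10/7) = I*sqrt(70)/7)
((b(2) + (4/J - 38/38)) - 13)**2 = ((I*sqrt(70)/7 + (4/(-44) - 38/38)) - 13)**2 = ((I*sqrt(70)/7 + (4*(-1/44) - 38*1/38)) - 13)**2 = ((I*sqrt(70)/7 + (-1/11 - 1)) - 13)**2 = ((I*sqrt(70)/7 - 12/11) - 13)**2 = ((-12/11 + I*sqrt(70)/7) - 13)**2 = (-155/11 + I*sqrt(70)/7)**2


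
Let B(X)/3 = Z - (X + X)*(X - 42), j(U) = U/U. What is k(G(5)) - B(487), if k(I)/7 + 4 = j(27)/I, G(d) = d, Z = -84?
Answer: 6502577/5 ≈ 1.3005e+6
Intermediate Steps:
j(U) = 1
B(X) = -252 - 6*X*(-42 + X) (B(X) = 3*(-84 - (X + X)*(X - 42)) = 3*(-84 - 2*X*(-42 + X)) = -252 - 6*X*(-42 + X))
k(I) = -28 + 7/I (k(I) = -28 + 7*(1/I) = -28 + 7/I)
k(G(5)) - B(487) = (-28 + 7/5) - (-252 - 6*487² + 252*487) = (-28 + 7*(⅕)) - (-252 - 6*237169 + 122724) = (-28 + 7/5) - (-252 - 1423014 + 122724) = -133/5 - 1*(-1300542) = -133/5 + 1300542 = 6502577/5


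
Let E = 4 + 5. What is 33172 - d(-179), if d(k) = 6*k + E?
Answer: 34237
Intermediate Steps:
E = 9
d(k) = 9 + 6*k (d(k) = 6*k + 9 = 9 + 6*k)
33172 - d(-179) = 33172 - (9 + 6*(-179)) = 33172 - (9 - 1074) = 33172 - 1*(-1065) = 33172 + 1065 = 34237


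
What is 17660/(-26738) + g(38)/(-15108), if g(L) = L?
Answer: -66955831/100989426 ≈ -0.66300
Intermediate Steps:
17660/(-26738) + g(38)/(-15108) = 17660/(-26738) + 38/(-15108) = 17660*(-1/26738) + 38*(-1/15108) = -8830/13369 - 19/7554 = -66955831/100989426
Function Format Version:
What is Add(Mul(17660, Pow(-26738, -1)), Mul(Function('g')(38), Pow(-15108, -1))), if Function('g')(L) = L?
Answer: Rational(-66955831, 100989426) ≈ -0.66300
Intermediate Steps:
Add(Mul(17660, Pow(-26738, -1)), Mul(Function('g')(38), Pow(-15108, -1))) = Add(Mul(17660, Pow(-26738, -1)), Mul(38, Pow(-15108, -1))) = Add(Mul(17660, Rational(-1, 26738)), Mul(38, Rational(-1, 15108))) = Add(Rational(-8830, 13369), Rational(-19, 7554)) = Rational(-66955831, 100989426)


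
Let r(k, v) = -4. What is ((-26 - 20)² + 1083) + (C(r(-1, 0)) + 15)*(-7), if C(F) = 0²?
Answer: 3094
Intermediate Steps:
C(F) = 0
((-26 - 20)² + 1083) + (C(r(-1, 0)) + 15)*(-7) = ((-26 - 20)² + 1083) + (0 + 15)*(-7) = ((-46)² + 1083) + 15*(-7) = (2116 + 1083) - 105 = 3199 - 105 = 3094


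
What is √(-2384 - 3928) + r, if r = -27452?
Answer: -27452 + 2*I*√1578 ≈ -27452.0 + 79.448*I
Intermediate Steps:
√(-2384 - 3928) + r = √(-2384 - 3928) - 27452 = √(-6312) - 27452 = 2*I*√1578 - 27452 = -27452 + 2*I*√1578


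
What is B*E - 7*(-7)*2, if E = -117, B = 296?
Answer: -34534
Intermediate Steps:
B*E - 7*(-7)*2 = 296*(-117) - 7*(-7)*2 = -34632 + 49*2 = -34632 + 98 = -34534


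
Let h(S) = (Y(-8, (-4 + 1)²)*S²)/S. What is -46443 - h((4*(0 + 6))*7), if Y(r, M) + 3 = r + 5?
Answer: -45435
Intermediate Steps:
Y(r, M) = 2 + r (Y(r, M) = -3 + (r + 5) = -3 + (5 + r) = 2 + r)
h(S) = -6*S (h(S) = ((2 - 8)*S²)/S = (-6*S²)/S = -6*S)
-46443 - h((4*(0 + 6))*7) = -46443 - (-6)*(4*(0 + 6))*7 = -46443 - (-6)*(4*6)*7 = -46443 - (-6)*24*7 = -46443 - (-6)*168 = -46443 - 1*(-1008) = -46443 + 1008 = -45435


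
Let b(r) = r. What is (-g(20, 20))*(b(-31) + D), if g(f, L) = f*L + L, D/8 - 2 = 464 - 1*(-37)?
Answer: -1677060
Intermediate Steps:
D = 4024 (D = 16 + 8*(464 - 1*(-37)) = 16 + 8*(464 + 37) = 16 + 8*501 = 16 + 4008 = 4024)
g(f, L) = L + L*f (g(f, L) = L*f + L = L + L*f)
(-g(20, 20))*(b(-31) + D) = (-20*(1 + 20))*(-31 + 4024) = -20*21*3993 = -1*420*3993 = -420*3993 = -1677060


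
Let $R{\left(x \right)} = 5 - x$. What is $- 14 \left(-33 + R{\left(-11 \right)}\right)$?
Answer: $238$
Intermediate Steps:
$- 14 \left(-33 + R{\left(-11 \right)}\right) = - 14 \left(-33 + \left(5 - -11\right)\right) = - 14 \left(-33 + \left(5 + 11\right)\right) = - 14 \left(-33 + 16\right) = \left(-14\right) \left(-17\right) = 238$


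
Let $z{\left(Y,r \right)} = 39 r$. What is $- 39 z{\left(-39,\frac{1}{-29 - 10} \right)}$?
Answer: $39$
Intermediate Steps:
$- 39 z{\left(-39,\frac{1}{-29 - 10} \right)} = - 39 \frac{39}{-29 - 10} = - 39 \frac{39}{-39} = - 39 \cdot 39 \left(- \frac{1}{39}\right) = \left(-39\right) \left(-1\right) = 39$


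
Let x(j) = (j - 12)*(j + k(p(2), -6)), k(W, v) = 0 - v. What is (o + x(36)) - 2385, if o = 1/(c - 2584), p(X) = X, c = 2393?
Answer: -263008/191 ≈ -1377.0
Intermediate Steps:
k(W, v) = -v
o = -1/191 (o = 1/(2393 - 2584) = 1/(-191) = -1/191 ≈ -0.0052356)
x(j) = (-12 + j)*(6 + j) (x(j) = (j - 12)*(j - 1*(-6)) = (-12 + j)*(j + 6) = (-12 + j)*(6 + j))
(o + x(36)) - 2385 = (-1/191 + (-72 + 36**2 - 6*36)) - 2385 = (-1/191 + (-72 + 1296 - 216)) - 2385 = (-1/191 + 1008) - 2385 = 192527/191 - 2385 = -263008/191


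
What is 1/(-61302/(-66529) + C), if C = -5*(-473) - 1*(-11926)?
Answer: 66529/950827241 ≈ 6.9970e-5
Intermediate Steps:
C = 14291 (C = 2365 + 11926 = 14291)
1/(-61302/(-66529) + C) = 1/(-61302/(-66529) + 14291) = 1/(-61302*(-1/66529) + 14291) = 1/(61302/66529 + 14291) = 1/(950827241/66529) = 66529/950827241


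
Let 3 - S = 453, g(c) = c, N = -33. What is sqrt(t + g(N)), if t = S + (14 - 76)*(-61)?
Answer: sqrt(3299) ≈ 57.437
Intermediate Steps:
S = -450 (S = 3 - 1*453 = 3 - 453 = -450)
t = 3332 (t = -450 + (14 - 76)*(-61) = -450 - 62*(-61) = -450 + 3782 = 3332)
sqrt(t + g(N)) = sqrt(3332 - 33) = sqrt(3299)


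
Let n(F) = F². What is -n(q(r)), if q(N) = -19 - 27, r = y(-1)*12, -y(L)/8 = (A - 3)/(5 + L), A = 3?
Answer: -2116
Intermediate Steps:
y(L) = 0 (y(L) = -8*(3 - 3)/(5 + L) = -0/(5 + L) = -8*0 = 0)
r = 0 (r = 0*12 = 0)
q(N) = -46
-n(q(r)) = -1*(-46)² = -1*2116 = -2116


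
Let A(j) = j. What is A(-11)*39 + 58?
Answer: -371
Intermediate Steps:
A(-11)*39 + 58 = -11*39 + 58 = -429 + 58 = -371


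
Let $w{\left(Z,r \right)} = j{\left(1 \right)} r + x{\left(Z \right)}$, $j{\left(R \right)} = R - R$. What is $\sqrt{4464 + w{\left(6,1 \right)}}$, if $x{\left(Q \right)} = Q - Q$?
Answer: $12 \sqrt{31} \approx 66.813$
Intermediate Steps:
$x{\left(Q \right)} = 0$
$j{\left(R \right)} = 0$
$w{\left(Z,r \right)} = 0$ ($w{\left(Z,r \right)} = 0 r + 0 = 0 + 0 = 0$)
$\sqrt{4464 + w{\left(6,1 \right)}} = \sqrt{4464 + 0} = \sqrt{4464} = 12 \sqrt{31}$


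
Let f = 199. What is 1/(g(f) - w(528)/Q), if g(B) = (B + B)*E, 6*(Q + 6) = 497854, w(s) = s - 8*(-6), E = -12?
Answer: -248909/1188791112 ≈ -0.00020938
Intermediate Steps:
w(s) = 48 + s (w(s) = s + 48 = 48 + s)
Q = 248909/3 (Q = -6 + (⅙)*497854 = -6 + 248927/3 = 248909/3 ≈ 82970.)
g(B) = -24*B (g(B) = (B + B)*(-12) = (2*B)*(-12) = -24*B)
1/(g(f) - w(528)/Q) = 1/(-24*199 - (48 + 528)/248909/3) = 1/(-4776 - 576*3/248909) = 1/(-4776 - 1*1728/248909) = 1/(-4776 - 1728/248909) = 1/(-1188791112/248909) = -248909/1188791112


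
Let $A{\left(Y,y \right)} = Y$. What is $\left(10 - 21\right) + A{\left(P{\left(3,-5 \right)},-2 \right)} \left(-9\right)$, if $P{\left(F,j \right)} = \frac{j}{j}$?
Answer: $-20$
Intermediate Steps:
$P{\left(F,j \right)} = 1$
$\left(10 - 21\right) + A{\left(P{\left(3,-5 \right)},-2 \right)} \left(-9\right) = \left(10 - 21\right) + 1 \left(-9\right) = -11 - 9 = -20$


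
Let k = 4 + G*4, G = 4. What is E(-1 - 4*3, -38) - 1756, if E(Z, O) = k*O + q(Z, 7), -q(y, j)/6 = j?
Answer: -2558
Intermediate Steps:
q(y, j) = -6*j
k = 20 (k = 4 + 4*4 = 4 + 16 = 20)
E(Z, O) = -42 + 20*O (E(Z, O) = 20*O - 6*7 = 20*O - 42 = -42 + 20*O)
E(-1 - 4*3, -38) - 1756 = (-42 + 20*(-38)) - 1756 = (-42 - 760) - 1756 = -802 - 1756 = -2558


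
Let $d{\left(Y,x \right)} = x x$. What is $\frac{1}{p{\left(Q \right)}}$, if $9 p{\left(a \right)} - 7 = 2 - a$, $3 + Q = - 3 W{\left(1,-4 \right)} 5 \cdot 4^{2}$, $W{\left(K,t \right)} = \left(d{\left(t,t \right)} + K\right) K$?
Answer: $\frac{3}{1364} \approx 0.0021994$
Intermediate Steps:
$d{\left(Y,x \right)} = x^{2}$
$W{\left(K,t \right)} = K \left(K + t^{2}\right)$ ($W{\left(K,t \right)} = \left(t^{2} + K\right) K = \left(K + t^{2}\right) K = K \left(K + t^{2}\right)$)
$Q = -4083$ ($Q = -3 + - 3 \cdot 1 \left(1 + \left(-4\right)^{2}\right) 5 \cdot 4^{2} = -3 + - 3 \cdot 1 \left(1 + 16\right) 5 \cdot 16 = -3 + - 3 \cdot 1 \cdot 17 \cdot 5 \cdot 16 = -3 + \left(-3\right) 17 \cdot 5 \cdot 16 = -3 + \left(-51\right) 5 \cdot 16 = -3 - 4080 = -4083$)
$p{\left(a \right)} = 1 - \frac{a}{9}$ ($p{\left(a \right)} = \frac{7}{9} + \frac{2 - a}{9} = \frac{7}{9} - \left(- \frac{2}{9} + \frac{a}{9}\right) = 1 - \frac{a}{9}$)
$\frac{1}{p{\left(Q \right)}} = \frac{1}{1 - - \frac{1361}{3}} = \frac{1}{1 + \frac{1361}{3}} = \frac{1}{\frac{1364}{3}} = \frac{3}{1364}$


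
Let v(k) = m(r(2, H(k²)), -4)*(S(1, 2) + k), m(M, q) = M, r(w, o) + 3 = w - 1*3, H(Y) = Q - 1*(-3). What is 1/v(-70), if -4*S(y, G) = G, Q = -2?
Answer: 1/282 ≈ 0.0035461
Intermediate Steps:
S(y, G) = -G/4
H(Y) = 1 (H(Y) = -2 - 1*(-3) = -2 + 3 = 1)
r(w, o) = -6 + w (r(w, o) = -3 + (w - 1*3) = -3 + (w - 3) = -3 + (-3 + w) = -6 + w)
v(k) = 2 - 4*k (v(k) = (-6 + 2)*(-¼*2 + k) = -4*(-½ + k) = 2 - 4*k)
1/v(-70) = 1/(2 - 4*(-70)) = 1/(2 + 280) = 1/282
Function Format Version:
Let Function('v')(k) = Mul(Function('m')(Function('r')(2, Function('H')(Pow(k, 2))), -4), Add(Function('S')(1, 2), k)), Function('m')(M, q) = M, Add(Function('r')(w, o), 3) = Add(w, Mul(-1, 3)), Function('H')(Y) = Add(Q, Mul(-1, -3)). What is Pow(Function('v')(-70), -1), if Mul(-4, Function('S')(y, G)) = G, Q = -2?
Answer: Rational(1, 282) ≈ 0.0035461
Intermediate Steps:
Function('S')(y, G) = Mul(Rational(-1, 4), G)
Function('H')(Y) = 1 (Function('H')(Y) = Add(-2, Mul(-1, -3)) = Add(-2, 3) = 1)
Function('r')(w, o) = Add(-6, w) (Function('r')(w, o) = Add(-3, Add(w, Mul(-1, 3))) = Add(-3, Add(w, -3)) = Add(-3, Add(-3, w)) = Add(-6, w))
Function('v')(k) = Add(2, Mul(-4, k)) (Function('v')(k) = Mul(Add(-6, 2), Add(Mul(Rational(-1, 4), 2), k)) = Mul(-4, Add(Rational(-1, 2), k)) = Add(2, Mul(-4, k)))
Pow(Function('v')(-70), -1) = Pow(Add(2, Mul(-4, -70)), -1) = Pow(Add(2, 280), -1) = Pow(282, -1) = Rational(1, 282)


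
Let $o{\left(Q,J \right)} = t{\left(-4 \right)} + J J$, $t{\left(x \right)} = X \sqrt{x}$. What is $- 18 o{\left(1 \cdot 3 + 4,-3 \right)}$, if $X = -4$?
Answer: $-162 + 144 i \approx -162.0 + 144.0 i$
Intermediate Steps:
$t{\left(x \right)} = - 4 \sqrt{x}$
$o{\left(Q,J \right)} = J^{2} - 8 i$ ($o{\left(Q,J \right)} = - 4 \sqrt{-4} + J J = - 4 \cdot 2 i + J^{2} = - 8 i + J^{2} = J^{2} - 8 i$)
$- 18 o{\left(1 \cdot 3 + 4,-3 \right)} = - 18 \left(\left(-3\right)^{2} - 8 i\right) = - 18 \left(9 - 8 i\right) = -162 + 144 i$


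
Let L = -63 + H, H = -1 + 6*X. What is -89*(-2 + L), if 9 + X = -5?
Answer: 13350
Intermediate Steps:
X = -14 (X = -9 - 5 = -14)
H = -85 (H = -1 + 6*(-14) = -1 - 84 = -85)
L = -148 (L = -63 - 85 = -148)
-89*(-2 + L) = -89*(-2 - 148) = -89*(-150) = 13350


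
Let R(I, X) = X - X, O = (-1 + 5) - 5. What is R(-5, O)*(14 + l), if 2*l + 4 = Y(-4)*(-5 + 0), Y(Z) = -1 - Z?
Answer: 0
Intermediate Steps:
O = -1 (O = 4 - 5 = -1)
R(I, X) = 0
l = -19/2 (l = -2 + ((-1 - 1*(-4))*(-5 + 0))/2 = -2 + ((-1 + 4)*(-5))/2 = -2 + (3*(-5))/2 = -2 + (½)*(-15) = -2 - 15/2 = -19/2 ≈ -9.5000)
R(-5, O)*(14 + l) = 0*(14 - 19/2) = 0*(9/2) = 0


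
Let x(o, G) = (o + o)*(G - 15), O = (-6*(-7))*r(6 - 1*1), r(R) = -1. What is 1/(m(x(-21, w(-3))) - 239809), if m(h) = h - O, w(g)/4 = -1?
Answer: -1/238969 ≈ -4.1846e-6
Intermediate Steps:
w(g) = -4 (w(g) = 4*(-1) = -4)
O = -42 (O = -6*(-7)*(-1) = 42*(-1) = -42)
x(o, G) = 2*o*(-15 + G) (x(o, G) = (2*o)*(-15 + G) = 2*o*(-15 + G))
m(h) = 42 + h (m(h) = h - 1*(-42) = h + 42 = 42 + h)
1/(m(x(-21, w(-3))) - 239809) = 1/((42 + 2*(-21)*(-15 - 4)) - 239809) = 1/((42 + 2*(-21)*(-19)) - 239809) = 1/((42 + 798) - 239809) = 1/(840 - 239809) = 1/(-238969) = -1/238969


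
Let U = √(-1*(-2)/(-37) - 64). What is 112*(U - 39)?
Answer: -4368 + 112*I*√87690/37 ≈ -4368.0 + 896.38*I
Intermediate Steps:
U = I*√87690/37 (U = √(2*(-1/37) - 64) = √(-2/37 - 64) = √(-2370/37) = I*√87690/37 ≈ 8.0034*I)
112*(U - 39) = 112*(I*√87690/37 - 39) = 112*(-39 + I*√87690/37) = -4368 + 112*I*√87690/37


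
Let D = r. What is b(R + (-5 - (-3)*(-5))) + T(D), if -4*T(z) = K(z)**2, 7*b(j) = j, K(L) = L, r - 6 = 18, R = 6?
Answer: -146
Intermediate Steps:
r = 24 (r = 6 + 18 = 24)
D = 24
b(j) = j/7
T(z) = -z**2/4
b(R + (-5 - (-3)*(-5))) + T(D) = (6 + (-5 - (-3)*(-5)))/7 - 1/4*24**2 = (6 + (-5 - 1*15))/7 - 1/4*576 = (6 + (-5 - 15))/7 - 144 = (6 - 20)/7 - 144 = (1/7)*(-14) - 144 = -2 - 144 = -146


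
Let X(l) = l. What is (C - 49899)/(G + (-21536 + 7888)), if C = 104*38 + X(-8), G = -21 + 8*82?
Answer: 505/143 ≈ 3.5315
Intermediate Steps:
G = 635 (G = -21 + 656 = 635)
C = 3944 (C = 104*38 - 8 = 3952 - 8 = 3944)
(C - 49899)/(G + (-21536 + 7888)) = (3944 - 49899)/(635 + (-21536 + 7888)) = -45955/(635 - 13648) = -45955/(-13013) = -45955*(-1/13013) = 505/143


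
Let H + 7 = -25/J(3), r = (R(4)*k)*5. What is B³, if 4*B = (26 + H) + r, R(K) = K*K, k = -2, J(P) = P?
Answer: -1404928/27 ≈ -52034.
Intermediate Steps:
R(K) = K²
r = -160 (r = (4²*(-2))*5 = (16*(-2))*5 = -32*5 = -160)
H = -46/3 (H = -7 - 25/3 = -46/3 ≈ -15.333)
B = -112/3 (B = ((26 - 46/3) - 160)/4 = (32/3 - 160)/4 = (¼)*(-448/3) = -112/3 ≈ -37.333)
B³ = (-112/3)³ = -1404928/27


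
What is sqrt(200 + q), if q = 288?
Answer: 2*sqrt(122) ≈ 22.091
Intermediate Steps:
sqrt(200 + q) = sqrt(200 + 288) = sqrt(488) = 2*sqrt(122)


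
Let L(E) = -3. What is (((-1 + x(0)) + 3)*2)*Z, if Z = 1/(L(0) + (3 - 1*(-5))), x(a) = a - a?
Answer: ⅘ ≈ 0.80000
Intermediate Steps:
x(a) = 0
Z = ⅕ (Z = 1/(-3 + (3 - 1*(-5))) = 1/(-3 + (3 + 5)) = 1/(-3 + 8) = 1/5 = ⅕ ≈ 0.20000)
(((-1 + x(0)) + 3)*2)*Z = (((-1 + 0) + 3)*2)*(⅕) = ((-1 + 3)*2)*(⅕) = (2*2)*(⅕) = 4*(⅕) = ⅘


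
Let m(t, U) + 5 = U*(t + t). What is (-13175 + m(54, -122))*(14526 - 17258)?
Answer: 72004592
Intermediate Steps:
m(t, U) = -5 + 2*U*t (m(t, U) = -5 + U*(t + t) = -5 + U*(2*t) = -5 + 2*U*t)
(-13175 + m(54, -122))*(14526 - 17258) = (-13175 + (-5 + 2*(-122)*54))*(14526 - 17258) = (-13175 + (-5 - 13176))*(-2732) = (-13175 - 13181)*(-2732) = -26356*(-2732) = 72004592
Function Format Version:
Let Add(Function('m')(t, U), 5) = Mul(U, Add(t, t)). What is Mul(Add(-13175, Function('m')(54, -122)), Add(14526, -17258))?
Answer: 72004592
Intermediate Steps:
Function('m')(t, U) = Add(-5, Mul(2, U, t)) (Function('m')(t, U) = Add(-5, Mul(U, Add(t, t))) = Add(-5, Mul(U, Mul(2, t))) = Add(-5, Mul(2, U, t)))
Mul(Add(-13175, Function('m')(54, -122)), Add(14526, -17258)) = Mul(Add(-13175, Add(-5, Mul(2, -122, 54))), Add(14526, -17258)) = Mul(Add(-13175, Add(-5, -13176)), -2732) = Mul(Add(-13175, -13181), -2732) = Mul(-26356, -2732) = 72004592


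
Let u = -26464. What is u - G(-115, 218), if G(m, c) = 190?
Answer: -26654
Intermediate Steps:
u - G(-115, 218) = -26464 - 1*190 = -26464 - 190 = -26654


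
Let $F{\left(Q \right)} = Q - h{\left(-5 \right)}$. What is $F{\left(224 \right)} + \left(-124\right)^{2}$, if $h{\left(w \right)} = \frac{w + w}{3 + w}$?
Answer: $15595$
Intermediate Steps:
$h{\left(w \right)} = \frac{2 w}{3 + w}$
$F{\left(Q \right)} = -5 + Q$ ($F{\left(Q \right)} = Q - 2 \left(-5\right) \frac{1}{3 - 5} = Q - 2 \left(-5\right) \frac{1}{-2} = Q - 2 \left(-5\right) \left(- \frac{1}{2}\right) = Q - 5 = -5 + Q$)
$F{\left(224 \right)} + \left(-124\right)^{2} = \left(-5 + 224\right) + \left(-124\right)^{2} = 219 + 15376 = 15595$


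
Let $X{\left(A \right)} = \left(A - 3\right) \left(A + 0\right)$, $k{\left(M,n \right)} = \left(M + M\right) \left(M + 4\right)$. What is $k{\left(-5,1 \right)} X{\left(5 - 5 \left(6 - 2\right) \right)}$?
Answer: $2700$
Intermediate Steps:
$k{\left(M,n \right)} = 2 M \left(4 + M\right)$
$X{\left(A \right)} = A \left(-3 + A\right)$ ($X{\left(A \right)} = \left(-3 + A\right) A = A \left(-3 + A\right)$)
$k{\left(-5,1 \right)} X{\left(5 - 5 \left(6 - 2\right) \right)} = 2 \left(-5\right) \left(4 - 5\right) \left(5 - 5 \left(6 - 2\right)\right) \left(-3 + \left(5 - 5 \left(6 - 2\right)\right)\right) = 2 \left(-5\right) \left(-1\right) \left(5 - 5 \cdot 4\right) \left(-3 + \left(5 - 5 \cdot 4\right)\right) = 10 \left(5 - 20\right) \left(-3 + \left(5 - 20\right)\right) = 10 \left(- 15 \left(-3 - 15\right)\right) = 10 \left(\left(-15\right) \left(-18\right)\right) = 10 \cdot 270 = 2700$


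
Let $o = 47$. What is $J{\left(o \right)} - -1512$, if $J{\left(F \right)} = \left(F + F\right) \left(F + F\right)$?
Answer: $10348$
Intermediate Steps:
$J{\left(F \right)} = 4 F^{2}$ ($J{\left(F \right)} = 2 F 2 F = 4 F^{2}$)
$J{\left(o \right)} - -1512 = 4 \cdot 47^{2} - -1512 = 4 \cdot 2209 + 1512 = 8836 + 1512 = 10348$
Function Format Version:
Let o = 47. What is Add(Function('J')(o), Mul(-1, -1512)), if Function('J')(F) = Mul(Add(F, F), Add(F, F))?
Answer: 10348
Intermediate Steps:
Function('J')(F) = Mul(4, Pow(F, 2)) (Function('J')(F) = Mul(Mul(2, F), Mul(2, F)) = Mul(4, Pow(F, 2)))
Add(Function('J')(o), Mul(-1, -1512)) = Add(Mul(4, Pow(47, 2)), Mul(-1, -1512)) = Add(Mul(4, 2209), 1512) = Add(8836, 1512) = 10348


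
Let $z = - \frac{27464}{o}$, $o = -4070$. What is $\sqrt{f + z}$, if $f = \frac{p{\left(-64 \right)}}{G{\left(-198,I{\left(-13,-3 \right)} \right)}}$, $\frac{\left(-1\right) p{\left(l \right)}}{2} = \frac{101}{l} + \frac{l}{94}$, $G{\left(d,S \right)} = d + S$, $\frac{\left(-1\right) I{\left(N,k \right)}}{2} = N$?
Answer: $\frac{\sqrt{29105626464596770}}{65803760} \approx 2.5926$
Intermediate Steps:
$I{\left(N,k \right)} = - 2 N$
$G{\left(d,S \right)} = S + d$
$p{\left(l \right)} = - \frac{202}{l} - \frac{l}{47}$ ($p{\left(l \right)} = - 2 \left(\frac{101}{l} + \frac{l}{94}\right) = - \frac{202}{l} - \frac{l}{47}$)
$f = - \frac{6795}{258688}$ ($f = \frac{- \frac{202}{-64} - - \frac{64}{47}}{\left(-2\right) \left(-13\right) - 198} = \frac{\left(-202\right) \left(- \frac{1}{64}\right) + \frac{64}{47}}{26 - 198} = \frac{\frac{101}{32} + \frac{64}{47}}{-172} = \frac{6795}{1504} \left(- \frac{1}{172}\right) = - \frac{6795}{258688} \approx -0.026267$)
$z = \frac{13732}{2035}$ ($z = - \frac{27464}{-4070} = \left(-27464\right) \left(- \frac{1}{4070}\right) = \frac{13732}{2035} \approx 6.7479$)
$\sqrt{f + z} = \sqrt{- \frac{6795}{258688} + \frac{13732}{2035}} = \sqrt{\frac{3538475791}{526430080}} = \frac{\sqrt{29105626464596770}}{65803760}$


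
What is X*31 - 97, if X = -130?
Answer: -4127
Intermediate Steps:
X*31 - 97 = -130*31 - 97 = -4030 - 97 = -4127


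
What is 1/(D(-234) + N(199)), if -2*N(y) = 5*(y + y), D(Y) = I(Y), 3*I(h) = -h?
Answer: -1/917 ≈ -0.0010905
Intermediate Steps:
I(h) = -h/3 (I(h) = (-h)/3 = -h/3)
D(Y) = -Y/3
N(y) = -5*y (N(y) = -5*(y + y)/2 = -5*2*y/2 = -5*y)
1/(D(-234) + N(199)) = 1/(-⅓*(-234) - 5*199) = 1/(78 - 995) = 1/(-917) = -1/917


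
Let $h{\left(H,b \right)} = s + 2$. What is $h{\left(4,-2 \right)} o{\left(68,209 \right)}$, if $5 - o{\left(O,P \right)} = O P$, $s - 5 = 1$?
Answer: $-113656$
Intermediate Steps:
$s = 6$ ($s = 5 + 1 = 6$)
$o{\left(O,P \right)} = 5 - O P$
$h{\left(H,b \right)} = 8$ ($h{\left(H,b \right)} = 6 + 2 = 8$)
$h{\left(4,-2 \right)} o{\left(68,209 \right)} = 8 \left(5 - 68 \cdot 209\right) = 8 \left(5 - 14212\right) = 8 \left(-14207\right) = -113656$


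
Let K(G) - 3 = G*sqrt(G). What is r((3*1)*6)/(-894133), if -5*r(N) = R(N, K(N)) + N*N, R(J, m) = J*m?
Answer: 378/4470665 + 972*sqrt(2)/4470665 ≈ 0.00039203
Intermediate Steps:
K(G) = 3 + G**(3/2) (K(G) = 3 + G*sqrt(G) = 3 + G**(3/2))
r(N) = -N**2/5 - N*(3 + N**(3/2))/5 (r(N) = -(N*(3 + N**(3/2)) + N*N)/5 = -(N*(3 + N**(3/2)) + N**2)/5 = -(N**2 + N*(3 + N**(3/2)))/5 = -N**2/5 - N*(3 + N**(3/2))/5)
r((3*1)*6)/(-894133) = (((3*1)*6)*(-3 - 3*1*6 - ((3*1)*6)**(3/2))/5)/(-894133) = ((3*6)*(-3 - 3*6 - (3*6)**(3/2))/5)*(-1/894133) = ((1/5)*18*(-3 - 1*18 - 18**(3/2)))*(-1/894133) = ((1/5)*18*(-3 - 18 - 54*sqrt(2)))*(-1/894133) = ((1/5)*18*(-21 - 54*sqrt(2)))*(-1/894133) = (-378/5 - 972*sqrt(2)/5)*(-1/894133) = 378/4470665 + 972*sqrt(2)/4470665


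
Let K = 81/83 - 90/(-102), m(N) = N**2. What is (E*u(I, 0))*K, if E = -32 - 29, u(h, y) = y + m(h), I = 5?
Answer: -3998550/1411 ≈ -2833.8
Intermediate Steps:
u(h, y) = y + h**2
K = 2622/1411 (K = 81*(1/83) - 90*(-1/102) = 81/83 + 15/17 = 2622/1411 ≈ 1.8583)
E = -61
(E*u(I, 0))*K = -61*(0 + 5**2)*(2622/1411) = -61*(0 + 25)*(2622/1411) = -61*25*(2622/1411) = -1525*2622/1411 = -3998550/1411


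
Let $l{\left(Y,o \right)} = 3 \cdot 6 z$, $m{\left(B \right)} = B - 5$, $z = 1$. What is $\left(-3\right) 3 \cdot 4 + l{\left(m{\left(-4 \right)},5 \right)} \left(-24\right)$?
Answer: $-468$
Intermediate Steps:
$m{\left(B \right)} = -5 + B$ ($m{\left(B \right)} = B - 5 = -5 + B$)
$l{\left(Y,o \right)} = 18$ ($l{\left(Y,o \right)} = 3 \cdot 6 \cdot 1 = 18 \cdot 1 = 18$)
$\left(-3\right) 3 \cdot 4 + l{\left(m{\left(-4 \right)},5 \right)} \left(-24\right) = \left(-3\right) 3 \cdot 4 + 18 \left(-24\right) = \left(-9\right) 4 - 432 = -36 - 432 = -468$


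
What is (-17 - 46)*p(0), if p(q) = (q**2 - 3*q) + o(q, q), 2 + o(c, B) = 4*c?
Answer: 126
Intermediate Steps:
o(c, B) = -2 + 4*c
p(q) = -2 + q + q**2 (p(q) = (q**2 - 3*q) + (-2 + 4*q) = -2 + q + q**2)
(-17 - 46)*p(0) = (-17 - 46)*(-2 + 0 + 0**2) = -63*(-2 + 0 + 0) = -63*(-2) = 126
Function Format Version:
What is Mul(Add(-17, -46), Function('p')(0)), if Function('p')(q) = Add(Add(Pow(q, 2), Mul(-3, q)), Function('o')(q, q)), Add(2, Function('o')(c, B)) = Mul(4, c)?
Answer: 126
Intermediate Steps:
Function('o')(c, B) = Add(-2, Mul(4, c))
Function('p')(q) = Add(-2, q, Pow(q, 2)) (Function('p')(q) = Add(Add(Pow(q, 2), Mul(-3, q)), Add(-2, Mul(4, q))) = Add(-2, q, Pow(q, 2)))
Mul(Add(-17, -46), Function('p')(0)) = Mul(Add(-17, -46), Add(-2, 0, Pow(0, 2))) = Mul(-63, Add(-2, 0, 0)) = Mul(-63, -2) = 126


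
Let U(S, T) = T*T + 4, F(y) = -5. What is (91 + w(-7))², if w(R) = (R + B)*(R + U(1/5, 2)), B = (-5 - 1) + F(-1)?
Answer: 5329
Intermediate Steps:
B = -11 (B = (-5 - 1) - 5 = -6 - 5 = -11)
U(S, T) = 4 + T² (U(S, T) = T² + 4 = 4 + T²)
w(R) = (-11 + R)*(8 + R) (w(R) = (R - 11)*(R + (4 + 2²)) = (-11 + R)*(R + (4 + 4)) = (-11 + R)*(R + 8) = (-11 + R)*(8 + R))
(91 + w(-7))² = (91 + (-88 + (-7)² - 3*(-7)))² = (91 + (-88 + 49 + 21))² = (91 - 18)² = 73² = 5329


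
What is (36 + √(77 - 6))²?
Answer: (36 + √71)² ≈ 1973.7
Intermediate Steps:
(36 + √(77 - 6))² = (36 + √71)²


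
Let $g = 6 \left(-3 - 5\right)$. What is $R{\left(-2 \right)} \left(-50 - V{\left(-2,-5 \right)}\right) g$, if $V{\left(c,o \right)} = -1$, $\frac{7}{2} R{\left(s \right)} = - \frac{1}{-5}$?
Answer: $\frac{672}{5} \approx 134.4$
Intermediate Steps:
$R{\left(s \right)} = \frac{2}{35}$ ($R{\left(s \right)} = \frac{2 \left(- \frac{1}{-5}\right)}{7} = \frac{2 \left(\left(-1\right) \left(- \frac{1}{5}\right)\right)}{7} = \frac{2}{7} \cdot \frac{1}{5} = \frac{2}{35}$)
$g = -48$ ($g = 6 \left(-8\right) = -48$)
$R{\left(-2 \right)} \left(-50 - V{\left(-2,-5 \right)}\right) g = \frac{2 \left(-50 - -1\right)}{35} \left(-48\right) = \frac{2 \left(-50 + 1\right)}{35} \left(-48\right) = \frac{2}{35} \left(-49\right) \left(-48\right) = \left(- \frac{14}{5}\right) \left(-48\right) = \frac{672}{5}$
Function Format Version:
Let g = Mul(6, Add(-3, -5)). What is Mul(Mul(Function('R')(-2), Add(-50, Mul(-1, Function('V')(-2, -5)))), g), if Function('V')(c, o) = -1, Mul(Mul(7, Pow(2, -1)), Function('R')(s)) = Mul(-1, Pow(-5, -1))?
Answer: Rational(672, 5) ≈ 134.40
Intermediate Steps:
Function('R')(s) = Rational(2, 35) (Function('R')(s) = Mul(Rational(2, 7), Mul(-1, Pow(-5, -1))) = Mul(Rational(2, 7), Mul(-1, Rational(-1, 5))) = Mul(Rational(2, 7), Rational(1, 5)) = Rational(2, 35))
g = -48 (g = Mul(6, -8) = -48)
Mul(Mul(Function('R')(-2), Add(-50, Mul(-1, Function('V')(-2, -5)))), g) = Mul(Mul(Rational(2, 35), Add(-50, Mul(-1, -1))), -48) = Mul(Mul(Rational(2, 35), Add(-50, 1)), -48) = Mul(Mul(Rational(2, 35), -49), -48) = Mul(Rational(-14, 5), -48) = Rational(672, 5)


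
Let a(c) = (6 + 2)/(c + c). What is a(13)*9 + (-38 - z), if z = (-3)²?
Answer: -575/13 ≈ -44.231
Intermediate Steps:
z = 9
a(c) = 4/c (a(c) = 8/((2*c)) = 8*(1/(2*c)) = 4/c)
a(13)*9 + (-38 - z) = (4/13)*9 + (-38 - 1*9) = (4*(1/13))*9 + (-38 - 9) = (4/13)*9 - 47 = 36/13 - 47 = -575/13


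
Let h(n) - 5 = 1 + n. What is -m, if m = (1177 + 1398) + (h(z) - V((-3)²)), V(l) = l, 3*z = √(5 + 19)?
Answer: -2572 - 2*√6/3 ≈ -2573.6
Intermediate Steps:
z = 2*√6/3 (z = √(5 + 19)/3 = √24/3 = (2*√6)/3 = 2*√6/3 ≈ 1.6330)
h(n) = 6 + n (h(n) = 5 + (1 + n) = 6 + n)
m = 2572 + 2*√6/3 (m = (1177 + 1398) + ((6 + 2*√6/3) - 1*(-3)²) = 2575 + ((6 + 2*√6/3) - 1*9) = 2575 + ((6 + 2*√6/3) - 9) = 2575 + (-3 + 2*√6/3) = 2572 + 2*√6/3 ≈ 2573.6)
-m = -(2572 + 2*√6/3) = -2572 - 2*√6/3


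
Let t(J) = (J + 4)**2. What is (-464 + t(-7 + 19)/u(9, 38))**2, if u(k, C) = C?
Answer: 75481344/361 ≈ 2.0909e+5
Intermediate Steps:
t(J) = (4 + J)**2
(-464 + t(-7 + 19)/u(9, 38))**2 = (-464 + (4 + (-7 + 19))**2/38)**2 = (-464 + (4 + 12)**2*(1/38))**2 = (-464 + 16**2*(1/38))**2 = (-464 + 256*(1/38))**2 = (-464 + 128/19)**2 = (-8688/19)**2 = 75481344/361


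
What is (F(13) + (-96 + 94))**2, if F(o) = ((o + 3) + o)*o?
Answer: 140625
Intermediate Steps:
F(o) = o*(3 + 2*o) (F(o) = ((3 + o) + o)*o = (3 + 2*o)*o = o*(3 + 2*o))
(F(13) + (-96 + 94))**2 = (13*(3 + 2*13) + (-96 + 94))**2 = (13*(3 + 26) - 2)**2 = (13*29 - 2)**2 = (377 - 2)**2 = 375**2 = 140625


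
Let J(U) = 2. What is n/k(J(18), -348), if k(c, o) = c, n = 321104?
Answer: 160552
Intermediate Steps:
n/k(J(18), -348) = 321104/2 = 321104*(½) = 160552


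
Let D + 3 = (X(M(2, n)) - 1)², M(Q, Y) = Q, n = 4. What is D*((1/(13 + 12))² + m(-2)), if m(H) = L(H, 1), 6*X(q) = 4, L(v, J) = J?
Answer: -16276/5625 ≈ -2.8935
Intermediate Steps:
X(q) = ⅔ (X(q) = (⅙)*4 = ⅔)
m(H) = 1
D = -26/9 (D = -3 + (⅔ - 1)² = -3 + (-⅓)² = -3 + ⅑ = -26/9 ≈ -2.8889)
D*((1/(13 + 12))² + m(-2)) = -26*((1/(13 + 12))² + 1)/9 = -26*((1/25)² + 1)/9 = -26*(1/625 + 1)/9 = -26/9*626/625 = -16276/5625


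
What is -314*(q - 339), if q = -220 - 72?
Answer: 198134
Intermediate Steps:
q = -292
-314*(q - 339) = -314*(-292 - 339) = -314*(-631) = 198134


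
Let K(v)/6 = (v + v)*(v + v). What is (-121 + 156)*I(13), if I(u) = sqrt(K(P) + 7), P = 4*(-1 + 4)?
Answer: 35*sqrt(3463) ≈ 2059.7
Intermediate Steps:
P = 12 (P = 4*3 = 12)
K(v) = 24*v**2 (K(v) = 6*((v + v)*(v + v)) = 6*((2*v)*(2*v)) = 6*(4*v**2) = 24*v**2)
I(u) = sqrt(3463) (I(u) = sqrt(24*12**2 + 7) = sqrt(24*144 + 7) = sqrt(3456 + 7) = sqrt(3463))
(-121 + 156)*I(13) = (-121 + 156)*sqrt(3463) = 35*sqrt(3463)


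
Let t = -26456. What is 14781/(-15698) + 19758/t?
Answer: -175301805/103826572 ≈ -1.6884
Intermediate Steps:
14781/(-15698) + 19758/t = 14781/(-15698) + 19758/(-26456) = 14781*(-1/15698) + 19758*(-1/26456) = -14781/15698 - 9879/13228 = -175301805/103826572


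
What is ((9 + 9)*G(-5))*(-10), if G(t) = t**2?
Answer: -4500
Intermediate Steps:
((9 + 9)*G(-5))*(-10) = ((9 + 9)*(-5)**2)*(-10) = (18*25)*(-10) = 450*(-10) = -4500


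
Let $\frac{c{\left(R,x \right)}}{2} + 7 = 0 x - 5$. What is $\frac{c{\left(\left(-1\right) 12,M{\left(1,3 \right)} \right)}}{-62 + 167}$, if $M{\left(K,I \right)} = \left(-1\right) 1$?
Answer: $- \frac{8}{35} \approx -0.22857$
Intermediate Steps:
$M{\left(K,I \right)} = -1$
$c{\left(R,x \right)} = -24$ ($c{\left(R,x \right)} = -14 + 2 \left(0 x - 5\right) = -14 + 2 \left(0 - 5\right) = -14 + 2 \left(-5\right) = -14 - 10 = -24$)
$\frac{c{\left(\left(-1\right) 12,M{\left(1,3 \right)} \right)}}{-62 + 167} = \frac{1}{-62 + 167} \left(-24\right) = \frac{1}{105} \left(-24\right) = - \frac{8}{35}$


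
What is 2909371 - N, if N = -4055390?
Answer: 6964761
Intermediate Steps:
2909371 - N = 2909371 - 1*(-4055390) = 2909371 + 4055390 = 6964761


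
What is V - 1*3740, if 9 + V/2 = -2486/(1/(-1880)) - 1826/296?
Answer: 691425635/74 ≈ 9.3436e+6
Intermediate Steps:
V = 691702395/74 (V = -18 + 2*(-2486/(1/(-1880)) - 1826/296) = -18 + 2*(-2486/(-1/1880) - 1826*1/296) = -18 + 2*(-2486*(-1880) - 913/148) = -18 + 2*(4673680 - 913/148) = -18 + 2*(691703727/148) = -18 + 691703727/74 = 691702395/74 ≈ 9.3473e+6)
V - 1*3740 = 691702395/74 - 1*3740 = 691702395/74 - 3740 = 691425635/74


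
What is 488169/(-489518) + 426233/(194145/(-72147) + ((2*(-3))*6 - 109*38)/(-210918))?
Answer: -264587380322064914505/1658129837541416 ≈ -1.5957e+5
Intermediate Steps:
488169/(-489518) + 426233/(194145/(-72147) + ((2*(-3))*6 - 109*38)/(-210918)) = 488169*(-1/489518) + 426233/(194145*(-1/72147) + (-6*6 - 4142)*(-1/210918)) = -488169/489518 + 426233/(-64715/24049 + (-36 - 4142)*(-1/210918)) = -488169/489518 + 426233/(-64715/24049 - 4178*(-1/210918)) = -488169/489518 + 426233/(-64715/24049 + 2089/105459) = -488169/489518 + 426233/(-6774540824/2536183491) = -488169/489518 + 426233*(-2536183491/6774540824) = -488169/489518 - 1081005097919403/6774540824 = -264587380322064914505/1658129837541416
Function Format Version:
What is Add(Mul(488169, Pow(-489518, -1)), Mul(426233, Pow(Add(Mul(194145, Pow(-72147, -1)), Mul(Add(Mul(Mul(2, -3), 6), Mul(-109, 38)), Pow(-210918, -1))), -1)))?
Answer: Rational(-264587380322064914505, 1658129837541416) ≈ -1.5957e+5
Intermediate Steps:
Add(Mul(488169, Pow(-489518, -1)), Mul(426233, Pow(Add(Mul(194145, Pow(-72147, -1)), Mul(Add(Mul(Mul(2, -3), 6), Mul(-109, 38)), Pow(-210918, -1))), -1))) = Add(Mul(488169, Rational(-1, 489518)), Mul(426233, Pow(Add(Mul(194145, Rational(-1, 72147)), Mul(Add(Mul(-6, 6), -4142), Rational(-1, 210918))), -1))) = Add(Rational(-488169, 489518), Mul(426233, Pow(Add(Rational(-64715, 24049), Mul(Add(-36, -4142), Rational(-1, 210918))), -1))) = Add(Rational(-488169, 489518), Mul(426233, Pow(Add(Rational(-64715, 24049), Mul(-4178, Rational(-1, 210918))), -1))) = Add(Rational(-488169, 489518), Mul(426233, Pow(Add(Rational(-64715, 24049), Rational(2089, 105459)), -1))) = Add(Rational(-488169, 489518), Mul(426233, Pow(Rational(-6774540824, 2536183491), -1))) = Add(Rational(-488169, 489518), Mul(426233, Rational(-2536183491, 6774540824))) = Add(Rational(-488169, 489518), Rational(-1081005097919403, 6774540824)) = Rational(-264587380322064914505, 1658129837541416)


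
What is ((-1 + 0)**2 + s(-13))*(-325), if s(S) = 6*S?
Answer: 25025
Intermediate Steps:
((-1 + 0)**2 + s(-13))*(-325) = ((-1 + 0)**2 + 6*(-13))*(-325) = ((-1)**2 - 78)*(-325) = (1 - 78)*(-325) = -77*(-325) = 25025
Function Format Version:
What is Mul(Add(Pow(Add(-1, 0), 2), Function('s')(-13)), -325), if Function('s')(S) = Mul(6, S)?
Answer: 25025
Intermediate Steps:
Mul(Add(Pow(Add(-1, 0), 2), Function('s')(-13)), -325) = Mul(Add(Pow(Add(-1, 0), 2), Mul(6, -13)), -325) = Mul(Add(Pow(-1, 2), -78), -325) = Mul(Add(1, -78), -325) = Mul(-77, -325) = 25025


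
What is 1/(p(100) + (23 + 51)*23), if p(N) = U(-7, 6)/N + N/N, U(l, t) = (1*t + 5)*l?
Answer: 100/170223 ≈ 0.00058746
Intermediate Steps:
U(l, t) = l*(5 + t) (U(l, t) = (t + 5)*l = (5 + t)*l = l*(5 + t))
p(N) = 1 - 77/N (p(N) = (-7*(5 + 6))/N + N/N = (-7*11)/N + 1 = -77/N + 1 = 1 - 77/N)
1/(p(100) + (23 + 51)*23) = 1/((-77 + 100)/100 + (23 + 51)*23) = 1/((1/100)*23 + 74*23) = 1/(23/100 + 1702) = 1/(170223/100) = 100/170223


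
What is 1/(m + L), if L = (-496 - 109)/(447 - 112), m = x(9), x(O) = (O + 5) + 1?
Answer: 67/884 ≈ 0.075792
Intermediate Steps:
x(O) = 6 + O (x(O) = (5 + O) + 1 = 6 + O)
m = 15 (m = 6 + 9 = 15)
L = -121/67 (L = -605/335 = -605*1/335 = -121/67 ≈ -1.8060)
1/(m + L) = 1/(15 - 121/67) = 1/(884/67) = 67/884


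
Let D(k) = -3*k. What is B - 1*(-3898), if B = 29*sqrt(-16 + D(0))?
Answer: 3898 + 116*I ≈ 3898.0 + 116.0*I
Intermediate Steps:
B = 116*I (B = 29*sqrt(-16 - 3*0) = 29*sqrt(-16 + 0) = 29*sqrt(-16) = 29*(4*I) = 116*I ≈ 116.0*I)
B - 1*(-3898) = 116*I - 1*(-3898) = 116*I + 3898 = 3898 + 116*I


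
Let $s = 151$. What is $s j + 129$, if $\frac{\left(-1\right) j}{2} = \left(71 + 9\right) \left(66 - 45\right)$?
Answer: $-507231$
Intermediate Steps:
$j = -3360$ ($j = - 2 \left(71 + 9\right) \left(66 - 45\right) = - 2 \cdot 80 \cdot 21 = \left(-2\right) 1680 = -3360$)
$s j + 129 = 151 \left(-3360\right) + 129 = -507360 + 129 = -507231$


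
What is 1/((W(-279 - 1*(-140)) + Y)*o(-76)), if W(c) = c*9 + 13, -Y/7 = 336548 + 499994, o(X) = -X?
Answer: -1/445134432 ≈ -2.2465e-9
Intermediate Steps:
Y = -5855794 (Y = -7*(336548 + 499994) = -7*836542 = -5855794)
W(c) = 13 + 9*c (W(c) = 9*c + 13 = 13 + 9*c)
1/((W(-279 - 1*(-140)) + Y)*o(-76)) = 1/(((13 + 9*(-279 - 1*(-140))) - 5855794)*((-1*(-76)))) = 1/((13 + 9*(-279 + 140)) - 5855794*76) = (1/76)/((13 + 9*(-139)) - 5855794) = (1/76)/((13 - 1251) - 5855794) = (1/76)/(-1238 - 5855794) = (1/76)/(-5857032) = -1/5857032*1/76 = -1/445134432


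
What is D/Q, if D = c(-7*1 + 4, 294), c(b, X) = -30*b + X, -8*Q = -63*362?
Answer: 512/3801 ≈ 0.13470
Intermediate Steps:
Q = 11403/4 (Q = -(-63)*362/8 = -1/8*(-22806) = 11403/4 ≈ 2850.8)
c(b, X) = X - 30*b
D = 384 (D = 294 - 30*(-7*1 + 4) = 294 - 30*(-7 + 4) = 294 - 30*(-3) = 294 + 90 = 384)
D/Q = 384/(11403/4) = 384*(4/11403) = 512/3801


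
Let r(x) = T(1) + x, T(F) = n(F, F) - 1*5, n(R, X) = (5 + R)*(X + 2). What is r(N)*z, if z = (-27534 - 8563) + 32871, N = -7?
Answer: -19356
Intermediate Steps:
n(R, X) = (2 + X)*(5 + R) (n(R, X) = (5 + R)*(2 + X) = (2 + X)*(5 + R))
z = -3226 (z = -36097 + 32871 = -3226)
T(F) = 5 + F² + 7*F (T(F) = (10 + 2*F + 5*F + F*F) - 1*5 = (10 + 2*F + 5*F + F²) - 5 = (10 + F² + 7*F) - 5 = 5 + F² + 7*F)
r(x) = 13 + x (r(x) = (5 + 1² + 7*1) + x = (5 + 1 + 7) + x = 13 + x)
r(N)*z = (13 - 7)*(-3226) = 6*(-3226) = -19356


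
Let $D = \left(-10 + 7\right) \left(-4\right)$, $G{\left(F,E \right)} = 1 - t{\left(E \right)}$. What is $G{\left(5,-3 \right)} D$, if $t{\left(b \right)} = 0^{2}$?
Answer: $12$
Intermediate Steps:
$t{\left(b \right)} = 0$
$G{\left(F,E \right)} = 1$ ($G{\left(F,E \right)} = 1 - 0 = 1 + 0 = 1$)
$D = 12$ ($D = \left(-3\right) \left(-4\right) = 12$)
$G{\left(5,-3 \right)} D = 1 \cdot 12 = 12$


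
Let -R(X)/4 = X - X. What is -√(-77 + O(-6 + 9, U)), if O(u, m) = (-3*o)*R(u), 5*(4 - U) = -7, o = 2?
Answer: -I*√77 ≈ -8.775*I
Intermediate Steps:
U = 27/5 (U = 4 - ⅕*(-7) = 4 + 7/5 = 27/5 ≈ 5.4000)
R(X) = 0 (R(X) = -4*(X - X) = -4*0 = 0)
O(u, m) = 0 (O(u, m) = -3*2*0 = -6*0 = 0)
-√(-77 + O(-6 + 9, U)) = -√(-77 + 0) = -√(-77) = -I*√77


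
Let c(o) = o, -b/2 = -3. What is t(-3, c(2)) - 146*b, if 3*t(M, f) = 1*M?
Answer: -877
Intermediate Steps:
b = 6 (b = -2*(-3) = 6)
t(M, f) = M/3 (t(M, f) = (1*M)/3 = M/3)
t(-3, c(2)) - 146*b = (⅓)*(-3) - 146*6 = -1 - 876 = -877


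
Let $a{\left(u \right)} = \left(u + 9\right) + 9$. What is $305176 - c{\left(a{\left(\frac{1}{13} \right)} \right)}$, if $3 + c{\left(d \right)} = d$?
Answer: $\frac{3967092}{13} \approx 3.0516 \cdot 10^{5}$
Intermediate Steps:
$a{\left(u \right)} = 18 + u$ ($a{\left(u \right)} = \left(9 + u\right) + 9 = 18 + u$)
$c{\left(d \right)} = -3 + d$
$305176 - c{\left(a{\left(\frac{1}{13} \right)} \right)} = 305176 - \left(-3 + \left(18 + \frac{1}{13}\right)\right) = 305176 - \left(-3 + \frac{235}{13}\right) = 305176 - \frac{196}{13} = \frac{3967092}{13}$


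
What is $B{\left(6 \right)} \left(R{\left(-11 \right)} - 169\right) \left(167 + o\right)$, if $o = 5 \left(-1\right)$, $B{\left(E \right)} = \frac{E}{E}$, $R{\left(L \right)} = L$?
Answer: $-29160$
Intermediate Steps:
$B{\left(E \right)} = 1$
$o = -5$
$B{\left(6 \right)} \left(R{\left(-11 \right)} - 169\right) \left(167 + o\right) = 1 \left(-11 - 169\right) \left(167 - 5\right) = 1 \left(\left(-180\right) 162\right) = 1 \left(-29160\right) = -29160$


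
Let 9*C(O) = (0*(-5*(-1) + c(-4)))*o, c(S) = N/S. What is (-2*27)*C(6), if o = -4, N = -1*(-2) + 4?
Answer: 0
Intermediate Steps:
N = 6 (N = 2 + 4 = 6)
c(S) = 6/S
C(O) = 0 (C(O) = ((0*(-5*(-1) + 6/(-4)))*(-4))/9 = ((0*(5 + 6*(-1/4)))*(-4))/9 = ((0*(5 - 3/2))*(-4))/9 = ((0*(7/2))*(-4))/9 = (0*(-4))/9 = (1/9)*0 = 0)
(-2*27)*C(6) = -2*27*0 = -54*0 = 0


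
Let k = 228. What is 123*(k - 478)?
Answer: -30750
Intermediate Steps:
123*(k - 478) = 123*(228 - 478) = 123*(-250) = -30750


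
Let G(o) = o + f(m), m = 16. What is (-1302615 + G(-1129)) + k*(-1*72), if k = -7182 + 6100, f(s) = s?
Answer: -1225824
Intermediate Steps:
k = -1082
G(o) = 16 + o (G(o) = o + 16 = 16 + o)
(-1302615 + G(-1129)) + k*(-1*72) = (-1302615 + (16 - 1129)) - (-1082)*72 = (-1302615 - 1113) - 1082*(-72) = -1303728 + 77904 = -1225824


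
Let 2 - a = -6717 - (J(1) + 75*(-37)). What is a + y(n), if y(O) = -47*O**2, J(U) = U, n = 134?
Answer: -839987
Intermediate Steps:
a = 3945 (a = 2 - (-6717 - (1 + 75*(-37))) = 2 - (-6717 - (1 - 2775)) = 2 - (-6717 - 1*(-2774)) = 2 - (-6717 + 2774) = 2 - 1*(-3943) = 2 + 3943 = 3945)
a + y(n) = 3945 - 47*134**2 = 3945 - 47*17956 = 3945 - 843932 = -839987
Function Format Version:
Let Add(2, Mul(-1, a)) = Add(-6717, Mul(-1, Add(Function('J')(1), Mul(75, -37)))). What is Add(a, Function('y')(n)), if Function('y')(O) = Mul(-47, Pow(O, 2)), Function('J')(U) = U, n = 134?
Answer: -839987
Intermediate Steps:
a = 3945 (a = Add(2, Mul(-1, Add(-6717, Mul(-1, Add(1, Mul(75, -37)))))) = Add(2, Mul(-1, Add(-6717, Mul(-1, Add(1, -2775))))) = Add(2, Mul(-1, Add(-6717, Mul(-1, -2774)))) = Add(2, Mul(-1, Add(-6717, 2774))) = Add(2, Mul(-1, -3943)) = Add(2, 3943) = 3945)
Add(a, Function('y')(n)) = Add(3945, Mul(-47, Pow(134, 2))) = Add(3945, Mul(-47, 17956)) = Add(3945, -843932) = -839987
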